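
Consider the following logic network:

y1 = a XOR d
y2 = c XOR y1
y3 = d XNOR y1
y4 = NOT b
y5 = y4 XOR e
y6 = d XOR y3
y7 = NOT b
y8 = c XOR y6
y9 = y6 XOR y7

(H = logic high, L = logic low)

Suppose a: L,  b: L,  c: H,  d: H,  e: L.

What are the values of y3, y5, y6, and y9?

y1 = a XOR d = L XOR H = H
y3 = d XNOR y1 = H XNOR H = H
y4 = NOT b = NOT L = H
y5 = y4 XOR e = H XOR L = H
y6 = d XOR y3 = H XOR H = L
y7 = NOT b = NOT L = H
y9 = y6 XOR y7 = L XOR H = H

y3 = H, y5 = H, y6 = L, y9 = H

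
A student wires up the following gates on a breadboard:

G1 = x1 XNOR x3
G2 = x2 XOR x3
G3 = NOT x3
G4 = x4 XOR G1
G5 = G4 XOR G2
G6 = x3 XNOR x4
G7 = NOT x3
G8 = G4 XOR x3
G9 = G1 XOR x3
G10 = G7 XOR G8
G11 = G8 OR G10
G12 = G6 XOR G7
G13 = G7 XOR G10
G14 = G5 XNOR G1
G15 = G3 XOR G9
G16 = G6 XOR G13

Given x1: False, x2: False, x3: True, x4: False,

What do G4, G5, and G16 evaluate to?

G4 = False, G5 = True, G16 = True

G1 = x1 XNOR x3 = False XNOR True = False
G2 = x2 XOR x3 = False XOR True = True
G4 = x4 XOR G1 = False XOR False = False
G5 = G4 XOR G2 = False XOR True = True
G6 = x3 XNOR x4 = True XNOR False = False
G7 = NOT x3 = NOT True = False
G8 = G4 XOR x3 = False XOR True = True
G10 = G7 XOR G8 = False XOR True = True
G13 = G7 XOR G10 = False XOR True = True
G16 = G6 XOR G13 = False XOR True = True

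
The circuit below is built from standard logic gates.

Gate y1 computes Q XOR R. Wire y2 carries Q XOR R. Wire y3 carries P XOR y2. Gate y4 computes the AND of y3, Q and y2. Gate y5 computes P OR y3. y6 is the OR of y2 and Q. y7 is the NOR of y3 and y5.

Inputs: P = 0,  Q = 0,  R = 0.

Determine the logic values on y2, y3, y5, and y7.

y2 = Q XOR R = 0 XOR 0 = 0
y3 = P XOR y2 = 0 XOR 0 = 0
y5 = P OR y3 = 0 OR 0 = 0
y7 = y3 NOR y5 = 0 NOR 0 = 1

y2 = 0; y3 = 0; y5 = 0; y7 = 1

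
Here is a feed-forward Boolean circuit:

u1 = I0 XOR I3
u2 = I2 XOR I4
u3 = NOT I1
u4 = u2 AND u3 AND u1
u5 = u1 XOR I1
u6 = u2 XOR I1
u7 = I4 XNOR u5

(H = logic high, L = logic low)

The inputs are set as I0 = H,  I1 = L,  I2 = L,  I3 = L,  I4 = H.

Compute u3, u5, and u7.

u3 = H, u5 = H, u7 = H

u1 = I0 XOR I3 = H XOR L = H
u3 = NOT I1 = NOT L = H
u5 = u1 XOR I1 = H XOR L = H
u7 = I4 XNOR u5 = H XNOR H = H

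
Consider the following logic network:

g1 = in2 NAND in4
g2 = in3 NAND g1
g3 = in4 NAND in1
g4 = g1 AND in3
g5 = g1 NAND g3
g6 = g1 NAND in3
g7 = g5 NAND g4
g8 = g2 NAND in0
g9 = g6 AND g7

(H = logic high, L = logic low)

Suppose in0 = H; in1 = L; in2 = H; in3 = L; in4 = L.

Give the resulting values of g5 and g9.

g5 = L  g9 = H

g1 = in2 NAND in4 = H NAND L = H
g3 = in4 NAND in1 = L NAND L = H
g4 = g1 AND in3 = H AND L = L
g5 = g1 NAND g3 = H NAND H = L
g6 = g1 NAND in3 = H NAND L = H
g7 = g5 NAND g4 = L NAND L = H
g9 = g6 AND g7 = H AND H = H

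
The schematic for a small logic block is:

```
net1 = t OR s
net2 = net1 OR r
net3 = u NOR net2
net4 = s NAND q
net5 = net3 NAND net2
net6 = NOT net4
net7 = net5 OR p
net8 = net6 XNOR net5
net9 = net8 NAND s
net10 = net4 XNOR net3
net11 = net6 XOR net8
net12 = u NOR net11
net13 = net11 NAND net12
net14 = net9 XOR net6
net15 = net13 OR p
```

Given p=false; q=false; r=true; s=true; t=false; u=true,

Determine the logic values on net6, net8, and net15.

net6 = false; net8 = false; net15 = true

net1 = t OR s = false OR true = true
net2 = net1 OR r = true OR true = true
net3 = u NOR net2 = true NOR true = false
net4 = s NAND q = true NAND false = true
net5 = net3 NAND net2 = false NAND true = true
net6 = NOT net4 = NOT true = false
net8 = net6 XNOR net5 = false XNOR true = false
net11 = net6 XOR net8 = false XOR false = false
net12 = u NOR net11 = true NOR false = false
net13 = net11 NAND net12 = false NAND false = true
net15 = net13 OR p = true OR false = true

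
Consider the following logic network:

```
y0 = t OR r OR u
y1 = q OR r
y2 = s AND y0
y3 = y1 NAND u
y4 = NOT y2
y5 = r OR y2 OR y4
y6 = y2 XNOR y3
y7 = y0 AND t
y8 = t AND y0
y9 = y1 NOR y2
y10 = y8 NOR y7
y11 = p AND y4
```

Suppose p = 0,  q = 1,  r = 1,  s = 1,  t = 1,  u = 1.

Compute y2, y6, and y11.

y2 = 1, y6 = 0, y11 = 0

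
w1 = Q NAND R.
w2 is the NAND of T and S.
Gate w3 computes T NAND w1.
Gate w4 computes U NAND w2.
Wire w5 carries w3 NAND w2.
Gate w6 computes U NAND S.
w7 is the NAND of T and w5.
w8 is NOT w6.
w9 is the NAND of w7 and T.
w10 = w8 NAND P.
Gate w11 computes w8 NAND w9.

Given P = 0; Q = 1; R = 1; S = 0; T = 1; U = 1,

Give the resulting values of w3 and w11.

w3 = 1  w11 = 1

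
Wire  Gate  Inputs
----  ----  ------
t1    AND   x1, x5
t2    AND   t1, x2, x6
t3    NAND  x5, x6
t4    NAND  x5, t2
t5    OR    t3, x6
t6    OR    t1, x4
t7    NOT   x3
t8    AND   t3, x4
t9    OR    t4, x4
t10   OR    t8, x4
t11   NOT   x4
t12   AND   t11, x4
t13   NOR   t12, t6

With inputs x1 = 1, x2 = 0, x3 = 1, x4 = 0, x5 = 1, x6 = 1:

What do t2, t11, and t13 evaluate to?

t2 = 0; t11 = 1; t13 = 0

t1 = x1 AND x5 = 1 AND 1 = 1
t2 = t1 AND x2 AND x6 = 1 AND 0 AND 1 = 0
t6 = t1 OR x4 = 1 OR 0 = 1
t11 = NOT x4 = NOT 0 = 1
t12 = t11 AND x4 = 1 AND 0 = 0
t13 = t12 NOR t6 = 0 NOR 1 = 0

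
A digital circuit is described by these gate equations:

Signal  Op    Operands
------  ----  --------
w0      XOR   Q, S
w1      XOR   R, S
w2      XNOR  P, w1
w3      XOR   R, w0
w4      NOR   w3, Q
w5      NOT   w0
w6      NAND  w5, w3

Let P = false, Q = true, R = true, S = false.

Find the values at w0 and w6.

w0 = true, w6 = true

w0 = Q XOR S = true XOR false = true
w3 = R XOR w0 = true XOR true = false
w5 = NOT w0 = NOT true = false
w6 = w5 NAND w3 = false NAND false = true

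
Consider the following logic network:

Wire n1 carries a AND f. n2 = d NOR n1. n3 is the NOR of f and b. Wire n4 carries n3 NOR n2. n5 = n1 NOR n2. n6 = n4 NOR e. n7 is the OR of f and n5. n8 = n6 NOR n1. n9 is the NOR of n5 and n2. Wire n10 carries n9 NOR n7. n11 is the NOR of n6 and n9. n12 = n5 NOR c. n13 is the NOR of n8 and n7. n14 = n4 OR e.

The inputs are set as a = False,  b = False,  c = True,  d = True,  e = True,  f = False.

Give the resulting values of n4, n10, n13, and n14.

n4 = False  n10 = False  n13 = False  n14 = True

n1 = a AND f = False AND False = False
n2 = d NOR n1 = True NOR False = False
n3 = f NOR b = False NOR False = True
n4 = n3 NOR n2 = True NOR False = False
n5 = n1 NOR n2 = False NOR False = True
n6 = n4 NOR e = False NOR True = False
n7 = f OR n5 = False OR True = True
n8 = n6 NOR n1 = False NOR False = True
n9 = n5 NOR n2 = True NOR False = False
n10 = n9 NOR n7 = False NOR True = False
n13 = n8 NOR n7 = True NOR True = False
n14 = n4 OR e = False OR True = True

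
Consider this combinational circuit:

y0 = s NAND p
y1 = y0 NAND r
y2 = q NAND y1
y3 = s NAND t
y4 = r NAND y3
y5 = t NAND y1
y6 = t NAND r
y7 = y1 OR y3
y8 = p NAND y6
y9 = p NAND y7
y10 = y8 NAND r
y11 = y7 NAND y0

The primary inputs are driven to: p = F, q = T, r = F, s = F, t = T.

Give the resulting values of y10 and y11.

y10 = T, y11 = F

y0 = s NAND p = F NAND F = T
y1 = y0 NAND r = T NAND F = T
y3 = s NAND t = F NAND T = T
y6 = t NAND r = T NAND F = T
y7 = y1 OR y3 = T OR T = T
y8 = p NAND y6 = F NAND T = T
y10 = y8 NAND r = T NAND F = T
y11 = y7 NAND y0 = T NAND T = F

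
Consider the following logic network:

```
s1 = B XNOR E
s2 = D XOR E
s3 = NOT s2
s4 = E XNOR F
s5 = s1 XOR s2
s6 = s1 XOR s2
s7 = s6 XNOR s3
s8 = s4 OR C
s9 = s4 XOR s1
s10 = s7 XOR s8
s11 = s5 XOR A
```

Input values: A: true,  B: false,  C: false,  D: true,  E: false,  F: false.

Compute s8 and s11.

s1 = B XNOR E = false XNOR false = true
s2 = D XOR E = true XOR false = true
s4 = E XNOR F = false XNOR false = true
s5 = s1 XOR s2 = true XOR true = false
s8 = s4 OR C = true OR false = true
s11 = s5 XOR A = false XOR true = true

s8 = true  s11 = true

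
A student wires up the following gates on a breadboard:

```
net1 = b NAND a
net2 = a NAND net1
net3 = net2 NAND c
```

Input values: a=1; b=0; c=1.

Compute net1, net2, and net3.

net1 = 1, net2 = 0, net3 = 1

net1 = b NAND a = 0 NAND 1 = 1
net2 = a NAND net1 = 1 NAND 1 = 0
net3 = net2 NAND c = 0 NAND 1 = 1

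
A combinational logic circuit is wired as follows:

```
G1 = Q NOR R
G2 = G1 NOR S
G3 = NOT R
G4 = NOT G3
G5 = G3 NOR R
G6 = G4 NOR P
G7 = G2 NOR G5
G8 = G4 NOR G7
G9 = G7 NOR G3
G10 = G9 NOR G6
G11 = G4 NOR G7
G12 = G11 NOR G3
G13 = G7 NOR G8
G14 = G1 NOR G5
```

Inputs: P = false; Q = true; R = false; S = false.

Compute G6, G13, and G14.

G1 = Q NOR R = true NOR false = false
G2 = G1 NOR S = false NOR false = true
G3 = NOT R = NOT false = true
G4 = NOT G3 = NOT true = false
G5 = G3 NOR R = true NOR false = false
G6 = G4 NOR P = false NOR false = true
G7 = G2 NOR G5 = true NOR false = false
G8 = G4 NOR G7 = false NOR false = true
G13 = G7 NOR G8 = false NOR true = false
G14 = G1 NOR G5 = false NOR false = true

G6 = true, G13 = false, G14 = true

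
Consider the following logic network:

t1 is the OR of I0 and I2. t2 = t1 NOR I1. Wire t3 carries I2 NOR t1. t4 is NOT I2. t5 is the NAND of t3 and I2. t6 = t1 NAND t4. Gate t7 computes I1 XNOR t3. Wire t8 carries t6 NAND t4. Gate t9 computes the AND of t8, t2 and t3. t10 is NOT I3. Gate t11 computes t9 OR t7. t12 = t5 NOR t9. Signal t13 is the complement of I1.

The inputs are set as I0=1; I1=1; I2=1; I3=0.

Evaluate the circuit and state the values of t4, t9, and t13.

t1 = I0 OR I2 = 1 OR 1 = 1
t2 = t1 NOR I1 = 1 NOR 1 = 0
t3 = I2 NOR t1 = 1 NOR 1 = 0
t4 = NOT I2 = NOT 1 = 0
t6 = t1 NAND t4 = 1 NAND 0 = 1
t8 = t6 NAND t4 = 1 NAND 0 = 1
t9 = t8 AND t2 AND t3 = 1 AND 0 AND 0 = 0
t13 = NOT I1 = NOT 1 = 0

t4 = 0  t9 = 0  t13 = 0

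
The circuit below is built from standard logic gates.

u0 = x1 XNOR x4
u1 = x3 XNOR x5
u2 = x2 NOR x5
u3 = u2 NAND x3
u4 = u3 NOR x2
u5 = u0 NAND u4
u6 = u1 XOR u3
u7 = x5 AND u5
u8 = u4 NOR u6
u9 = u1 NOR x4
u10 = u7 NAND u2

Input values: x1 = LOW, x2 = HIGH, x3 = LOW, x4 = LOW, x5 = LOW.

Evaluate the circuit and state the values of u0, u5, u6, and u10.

u0 = x1 XNOR x4 = LOW XNOR LOW = HIGH
u1 = x3 XNOR x5 = LOW XNOR LOW = HIGH
u2 = x2 NOR x5 = HIGH NOR LOW = LOW
u3 = u2 NAND x3 = LOW NAND LOW = HIGH
u4 = u3 NOR x2 = HIGH NOR HIGH = LOW
u5 = u0 NAND u4 = HIGH NAND LOW = HIGH
u6 = u1 XOR u3 = HIGH XOR HIGH = LOW
u7 = x5 AND u5 = LOW AND HIGH = LOW
u10 = u7 NAND u2 = LOW NAND LOW = HIGH

u0 = HIGH, u5 = HIGH, u6 = LOW, u10 = HIGH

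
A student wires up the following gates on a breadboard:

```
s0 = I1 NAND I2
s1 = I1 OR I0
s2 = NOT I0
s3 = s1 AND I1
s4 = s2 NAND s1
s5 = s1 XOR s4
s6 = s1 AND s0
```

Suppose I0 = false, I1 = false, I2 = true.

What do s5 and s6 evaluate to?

s0 = I1 NAND I2 = false NAND true = true
s1 = I1 OR I0 = false OR false = false
s2 = NOT I0 = NOT false = true
s4 = s2 NAND s1 = true NAND false = true
s5 = s1 XOR s4 = false XOR true = true
s6 = s1 AND s0 = false AND true = false

s5 = true; s6 = false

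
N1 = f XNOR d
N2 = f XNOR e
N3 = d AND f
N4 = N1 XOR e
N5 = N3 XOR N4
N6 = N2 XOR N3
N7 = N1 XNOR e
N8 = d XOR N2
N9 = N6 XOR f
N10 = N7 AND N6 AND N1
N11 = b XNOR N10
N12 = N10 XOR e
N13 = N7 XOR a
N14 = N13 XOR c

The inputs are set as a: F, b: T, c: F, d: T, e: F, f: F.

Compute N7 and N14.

N1 = f XNOR d = F XNOR T = F
N7 = N1 XNOR e = F XNOR F = T
N13 = N7 XOR a = T XOR F = T
N14 = N13 XOR c = T XOR F = T

N7 = T, N14 = T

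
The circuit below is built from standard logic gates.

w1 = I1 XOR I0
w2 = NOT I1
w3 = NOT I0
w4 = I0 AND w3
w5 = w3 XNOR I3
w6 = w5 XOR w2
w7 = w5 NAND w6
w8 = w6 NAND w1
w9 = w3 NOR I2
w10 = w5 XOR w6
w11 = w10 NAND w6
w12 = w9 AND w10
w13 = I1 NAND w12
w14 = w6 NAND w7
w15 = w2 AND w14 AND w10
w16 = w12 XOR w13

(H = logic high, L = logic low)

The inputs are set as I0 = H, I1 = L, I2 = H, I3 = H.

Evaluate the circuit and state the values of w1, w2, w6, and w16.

w1 = H; w2 = H; w6 = H; w16 = H

w1 = I1 XOR I0 = L XOR H = H
w2 = NOT I1 = NOT L = H
w3 = NOT I0 = NOT H = L
w5 = w3 XNOR I3 = L XNOR H = L
w6 = w5 XOR w2 = L XOR H = H
w9 = w3 NOR I2 = L NOR H = L
w10 = w5 XOR w6 = L XOR H = H
w12 = w9 AND w10 = L AND H = L
w13 = I1 NAND w12 = L NAND L = H
w16 = w12 XOR w13 = L XOR H = H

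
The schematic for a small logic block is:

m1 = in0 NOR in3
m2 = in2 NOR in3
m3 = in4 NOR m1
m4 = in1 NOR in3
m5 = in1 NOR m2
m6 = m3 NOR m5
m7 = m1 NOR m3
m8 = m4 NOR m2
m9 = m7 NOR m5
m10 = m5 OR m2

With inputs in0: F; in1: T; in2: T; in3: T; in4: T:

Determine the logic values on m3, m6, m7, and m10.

m1 = in0 NOR in3 = F NOR T = F
m2 = in2 NOR in3 = T NOR T = F
m3 = in4 NOR m1 = T NOR F = F
m5 = in1 NOR m2 = T NOR F = F
m6 = m3 NOR m5 = F NOR F = T
m7 = m1 NOR m3 = F NOR F = T
m10 = m5 OR m2 = F OR F = F

m3 = F; m6 = T; m7 = T; m10 = F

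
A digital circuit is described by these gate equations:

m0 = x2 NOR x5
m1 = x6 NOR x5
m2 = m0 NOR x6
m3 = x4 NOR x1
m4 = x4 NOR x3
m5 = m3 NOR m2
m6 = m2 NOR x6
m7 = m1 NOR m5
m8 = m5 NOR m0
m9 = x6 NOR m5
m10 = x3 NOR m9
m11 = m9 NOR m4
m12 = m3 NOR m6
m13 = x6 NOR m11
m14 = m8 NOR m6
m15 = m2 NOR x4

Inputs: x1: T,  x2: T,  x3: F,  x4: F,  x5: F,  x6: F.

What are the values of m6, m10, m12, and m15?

m6 = F, m10 = F, m12 = T, m15 = F

m0 = x2 NOR x5 = T NOR F = F
m2 = m0 NOR x6 = F NOR F = T
m3 = x4 NOR x1 = F NOR T = F
m5 = m3 NOR m2 = F NOR T = F
m6 = m2 NOR x6 = T NOR F = F
m9 = x6 NOR m5 = F NOR F = T
m10 = x3 NOR m9 = F NOR T = F
m12 = m3 NOR m6 = F NOR F = T
m15 = m2 NOR x4 = T NOR F = F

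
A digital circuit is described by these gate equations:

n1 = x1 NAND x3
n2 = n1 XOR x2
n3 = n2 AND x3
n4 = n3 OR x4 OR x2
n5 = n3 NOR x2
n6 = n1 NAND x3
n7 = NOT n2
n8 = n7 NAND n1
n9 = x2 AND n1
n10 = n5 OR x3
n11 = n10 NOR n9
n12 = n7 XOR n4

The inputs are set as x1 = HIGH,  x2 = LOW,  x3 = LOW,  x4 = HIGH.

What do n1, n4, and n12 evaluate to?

n1 = HIGH, n4 = HIGH, n12 = HIGH

n1 = x1 NAND x3 = HIGH NAND LOW = HIGH
n2 = n1 XOR x2 = HIGH XOR LOW = HIGH
n3 = n2 AND x3 = HIGH AND LOW = LOW
n4 = n3 OR x4 OR x2 = LOW OR HIGH OR LOW = HIGH
n7 = NOT n2 = NOT HIGH = LOW
n12 = n7 XOR n4 = LOW XOR HIGH = HIGH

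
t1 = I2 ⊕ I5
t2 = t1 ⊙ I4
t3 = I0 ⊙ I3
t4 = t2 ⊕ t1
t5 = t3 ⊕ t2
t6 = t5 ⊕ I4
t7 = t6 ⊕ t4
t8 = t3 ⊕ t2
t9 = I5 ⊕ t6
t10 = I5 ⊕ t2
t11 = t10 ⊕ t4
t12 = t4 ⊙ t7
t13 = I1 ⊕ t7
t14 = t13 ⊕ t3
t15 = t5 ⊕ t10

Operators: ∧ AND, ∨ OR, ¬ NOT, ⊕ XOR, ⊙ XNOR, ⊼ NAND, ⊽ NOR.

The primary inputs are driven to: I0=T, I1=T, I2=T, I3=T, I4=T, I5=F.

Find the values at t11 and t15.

t11 = T; t15 = T

t1 = I2 XOR I5 = T XOR F = T
t2 = t1 XNOR I4 = T XNOR T = T
t3 = I0 XNOR I3 = T XNOR T = T
t4 = t2 XOR t1 = T XOR T = F
t5 = t3 XOR t2 = T XOR T = F
t10 = I5 XOR t2 = F XOR T = T
t11 = t10 XOR t4 = T XOR F = T
t15 = t5 XOR t10 = F XOR T = T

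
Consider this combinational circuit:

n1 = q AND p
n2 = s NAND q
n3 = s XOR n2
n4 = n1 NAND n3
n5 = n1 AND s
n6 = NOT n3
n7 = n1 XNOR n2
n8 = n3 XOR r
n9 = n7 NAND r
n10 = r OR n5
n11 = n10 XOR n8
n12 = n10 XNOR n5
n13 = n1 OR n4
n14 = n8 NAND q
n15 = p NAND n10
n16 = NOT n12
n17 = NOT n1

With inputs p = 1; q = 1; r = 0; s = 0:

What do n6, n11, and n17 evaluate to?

n1 = q AND p = 1 AND 1 = 1
n2 = s NAND q = 0 NAND 1 = 1
n3 = s XOR n2 = 0 XOR 1 = 1
n5 = n1 AND s = 1 AND 0 = 0
n6 = NOT n3 = NOT 1 = 0
n8 = n3 XOR r = 1 XOR 0 = 1
n10 = r OR n5 = 0 OR 0 = 0
n11 = n10 XOR n8 = 0 XOR 1 = 1
n17 = NOT n1 = NOT 1 = 0

n6 = 0, n11 = 1, n17 = 0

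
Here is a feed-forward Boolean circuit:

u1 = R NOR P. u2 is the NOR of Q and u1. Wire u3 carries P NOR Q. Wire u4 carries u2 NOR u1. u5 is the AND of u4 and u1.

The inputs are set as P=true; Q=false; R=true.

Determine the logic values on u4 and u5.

u4 = false; u5 = false

u1 = R NOR P = true NOR true = false
u2 = Q NOR u1 = false NOR false = true
u4 = u2 NOR u1 = true NOR false = false
u5 = u4 AND u1 = false AND false = false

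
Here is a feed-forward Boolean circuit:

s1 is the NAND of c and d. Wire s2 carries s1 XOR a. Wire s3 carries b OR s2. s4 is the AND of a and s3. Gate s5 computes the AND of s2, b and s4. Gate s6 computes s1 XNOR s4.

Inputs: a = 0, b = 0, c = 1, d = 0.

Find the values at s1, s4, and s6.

s1 = 1  s4 = 0  s6 = 0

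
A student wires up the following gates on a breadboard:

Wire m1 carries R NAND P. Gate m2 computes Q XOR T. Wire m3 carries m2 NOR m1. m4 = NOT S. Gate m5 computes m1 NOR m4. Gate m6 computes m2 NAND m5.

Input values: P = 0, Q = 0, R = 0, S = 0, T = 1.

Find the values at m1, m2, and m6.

m1 = R NAND P = 0 NAND 0 = 1
m2 = Q XOR T = 0 XOR 1 = 1
m4 = NOT S = NOT 0 = 1
m5 = m1 NOR m4 = 1 NOR 1 = 0
m6 = m2 NAND m5 = 1 NAND 0 = 1

m1 = 1  m2 = 1  m6 = 1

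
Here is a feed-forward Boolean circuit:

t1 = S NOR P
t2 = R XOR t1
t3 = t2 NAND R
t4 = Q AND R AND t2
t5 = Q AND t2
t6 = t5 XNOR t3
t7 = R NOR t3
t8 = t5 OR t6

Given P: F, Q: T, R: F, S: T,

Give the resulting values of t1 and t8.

t1 = F; t8 = F

t1 = S NOR P = T NOR F = F
t2 = R XOR t1 = F XOR F = F
t3 = t2 NAND R = F NAND F = T
t5 = Q AND t2 = T AND F = F
t6 = t5 XNOR t3 = F XNOR T = F
t8 = t5 OR t6 = F OR F = F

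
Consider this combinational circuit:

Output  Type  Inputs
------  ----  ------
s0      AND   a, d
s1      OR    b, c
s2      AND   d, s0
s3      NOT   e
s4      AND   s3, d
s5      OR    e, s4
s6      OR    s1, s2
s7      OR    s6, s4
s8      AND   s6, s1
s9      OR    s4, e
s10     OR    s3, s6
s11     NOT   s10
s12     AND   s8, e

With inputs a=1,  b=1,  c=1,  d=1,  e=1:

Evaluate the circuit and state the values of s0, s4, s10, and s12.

s0 = 1; s4 = 0; s10 = 1; s12 = 1

s0 = a AND d = 1 AND 1 = 1
s1 = b OR c = 1 OR 1 = 1
s2 = d AND s0 = 1 AND 1 = 1
s3 = NOT e = NOT 1 = 0
s4 = s3 AND d = 0 AND 1 = 0
s6 = s1 OR s2 = 1 OR 1 = 1
s8 = s6 AND s1 = 1 AND 1 = 1
s10 = s3 OR s6 = 0 OR 1 = 1
s12 = s8 AND e = 1 AND 1 = 1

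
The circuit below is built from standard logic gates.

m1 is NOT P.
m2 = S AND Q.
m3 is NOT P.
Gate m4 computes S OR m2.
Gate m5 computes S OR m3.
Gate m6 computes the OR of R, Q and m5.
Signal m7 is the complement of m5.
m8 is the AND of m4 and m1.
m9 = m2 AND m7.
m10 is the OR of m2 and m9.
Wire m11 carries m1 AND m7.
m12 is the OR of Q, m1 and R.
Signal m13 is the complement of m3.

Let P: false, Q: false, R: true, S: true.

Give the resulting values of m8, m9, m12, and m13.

m1 = NOT P = NOT false = true
m2 = S AND Q = true AND false = false
m3 = NOT P = NOT false = true
m4 = S OR m2 = true OR false = true
m5 = S OR m3 = true OR true = true
m7 = NOT m5 = NOT true = false
m8 = m4 AND m1 = true AND true = true
m9 = m2 AND m7 = false AND false = false
m12 = Q OR m1 OR R = false OR true OR true = true
m13 = NOT m3 = NOT true = false

m8 = true, m9 = false, m12 = true, m13 = false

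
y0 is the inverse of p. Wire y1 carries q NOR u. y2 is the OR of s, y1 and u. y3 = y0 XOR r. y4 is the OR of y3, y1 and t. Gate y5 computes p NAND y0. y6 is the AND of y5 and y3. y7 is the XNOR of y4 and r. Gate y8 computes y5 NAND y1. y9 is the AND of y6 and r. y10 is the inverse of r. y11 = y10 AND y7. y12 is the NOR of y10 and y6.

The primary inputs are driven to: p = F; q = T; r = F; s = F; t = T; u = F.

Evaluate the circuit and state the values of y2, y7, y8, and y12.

y0 = NOT p = NOT F = T
y1 = q NOR u = T NOR F = F
y2 = s OR y1 OR u = F OR F OR F = F
y3 = y0 XOR r = T XOR F = T
y4 = y3 OR y1 OR t = T OR F OR T = T
y5 = p NAND y0 = F NAND T = T
y6 = y5 AND y3 = T AND T = T
y7 = y4 XNOR r = T XNOR F = F
y8 = y5 NAND y1 = T NAND F = T
y10 = NOT r = NOT F = T
y12 = y10 NOR y6 = T NOR T = F

y2 = F, y7 = F, y8 = T, y12 = F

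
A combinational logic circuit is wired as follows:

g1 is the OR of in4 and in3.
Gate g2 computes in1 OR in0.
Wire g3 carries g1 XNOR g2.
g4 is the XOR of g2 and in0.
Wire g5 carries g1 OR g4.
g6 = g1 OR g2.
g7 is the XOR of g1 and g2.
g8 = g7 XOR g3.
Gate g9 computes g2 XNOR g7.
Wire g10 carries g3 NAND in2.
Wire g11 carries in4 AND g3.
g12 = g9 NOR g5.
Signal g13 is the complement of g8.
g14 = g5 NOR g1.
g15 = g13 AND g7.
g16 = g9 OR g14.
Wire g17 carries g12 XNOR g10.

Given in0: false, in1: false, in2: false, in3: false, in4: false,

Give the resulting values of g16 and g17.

g16 = true, g17 = false

g1 = in4 OR in3 = false OR false = false
g2 = in1 OR in0 = false OR false = false
g3 = g1 XNOR g2 = false XNOR false = true
g4 = g2 XOR in0 = false XOR false = false
g5 = g1 OR g4 = false OR false = false
g7 = g1 XOR g2 = false XOR false = false
g9 = g2 XNOR g7 = false XNOR false = true
g10 = g3 NAND in2 = true NAND false = true
g12 = g9 NOR g5 = true NOR false = false
g14 = g5 NOR g1 = false NOR false = true
g16 = g9 OR g14 = true OR true = true
g17 = g12 XNOR g10 = false XNOR true = false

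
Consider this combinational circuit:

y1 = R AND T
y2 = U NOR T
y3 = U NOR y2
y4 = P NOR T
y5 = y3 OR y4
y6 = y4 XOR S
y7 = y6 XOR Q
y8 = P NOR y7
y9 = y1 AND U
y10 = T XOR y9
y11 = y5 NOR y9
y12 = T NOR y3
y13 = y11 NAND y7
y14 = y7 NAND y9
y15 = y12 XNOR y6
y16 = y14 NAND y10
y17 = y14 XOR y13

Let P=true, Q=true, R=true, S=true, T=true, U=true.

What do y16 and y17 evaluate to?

y16 = true, y17 = false

y1 = R AND T = true AND true = true
y2 = U NOR T = true NOR true = false
y3 = U NOR y2 = true NOR false = false
y4 = P NOR T = true NOR true = false
y5 = y3 OR y4 = false OR false = false
y6 = y4 XOR S = false XOR true = true
y7 = y6 XOR Q = true XOR true = false
y9 = y1 AND U = true AND true = true
y10 = T XOR y9 = true XOR true = false
y11 = y5 NOR y9 = false NOR true = false
y13 = y11 NAND y7 = false NAND false = true
y14 = y7 NAND y9 = false NAND true = true
y16 = y14 NAND y10 = true NAND false = true
y17 = y14 XOR y13 = true XOR true = false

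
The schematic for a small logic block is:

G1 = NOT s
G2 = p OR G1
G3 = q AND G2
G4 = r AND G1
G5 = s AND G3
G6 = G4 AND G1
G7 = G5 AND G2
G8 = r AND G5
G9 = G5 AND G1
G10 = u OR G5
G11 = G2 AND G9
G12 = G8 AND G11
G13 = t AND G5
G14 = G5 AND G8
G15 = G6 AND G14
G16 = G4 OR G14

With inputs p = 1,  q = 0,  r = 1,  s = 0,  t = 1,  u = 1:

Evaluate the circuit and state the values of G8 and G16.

G8 = 0; G16 = 1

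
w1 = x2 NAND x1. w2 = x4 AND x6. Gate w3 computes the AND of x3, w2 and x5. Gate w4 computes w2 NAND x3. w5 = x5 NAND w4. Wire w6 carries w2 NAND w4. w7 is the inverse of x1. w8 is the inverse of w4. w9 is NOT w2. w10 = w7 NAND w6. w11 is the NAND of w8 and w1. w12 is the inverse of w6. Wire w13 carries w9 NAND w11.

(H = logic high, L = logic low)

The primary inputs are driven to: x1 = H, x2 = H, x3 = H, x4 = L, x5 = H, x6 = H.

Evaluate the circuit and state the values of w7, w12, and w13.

w7 = L, w12 = L, w13 = L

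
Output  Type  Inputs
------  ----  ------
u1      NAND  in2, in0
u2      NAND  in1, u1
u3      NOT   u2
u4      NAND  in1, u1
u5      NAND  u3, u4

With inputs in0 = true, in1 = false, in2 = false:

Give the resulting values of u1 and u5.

u1 = true, u5 = true

u1 = in2 NAND in0 = false NAND true = true
u2 = in1 NAND u1 = false NAND true = true
u3 = NOT u2 = NOT true = false
u4 = in1 NAND u1 = false NAND true = true
u5 = u3 NAND u4 = false NAND true = true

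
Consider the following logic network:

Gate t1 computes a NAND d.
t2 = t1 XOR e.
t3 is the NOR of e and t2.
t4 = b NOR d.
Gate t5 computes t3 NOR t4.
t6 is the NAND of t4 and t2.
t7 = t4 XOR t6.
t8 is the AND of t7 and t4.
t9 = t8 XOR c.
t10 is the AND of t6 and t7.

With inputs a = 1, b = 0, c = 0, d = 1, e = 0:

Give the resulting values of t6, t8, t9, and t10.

t6 = 1; t8 = 0; t9 = 0; t10 = 1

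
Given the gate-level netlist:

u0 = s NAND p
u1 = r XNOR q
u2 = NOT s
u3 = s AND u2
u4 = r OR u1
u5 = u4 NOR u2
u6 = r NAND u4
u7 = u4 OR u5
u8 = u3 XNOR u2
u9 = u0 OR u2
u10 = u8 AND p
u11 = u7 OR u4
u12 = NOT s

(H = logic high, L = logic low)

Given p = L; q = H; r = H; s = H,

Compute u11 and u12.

u1 = r XNOR q = H XNOR H = H
u2 = NOT s = NOT H = L
u4 = r OR u1 = H OR H = H
u5 = u4 NOR u2 = H NOR L = L
u7 = u4 OR u5 = H OR L = H
u11 = u7 OR u4 = H OR H = H
u12 = NOT s = NOT H = L

u11 = H  u12 = L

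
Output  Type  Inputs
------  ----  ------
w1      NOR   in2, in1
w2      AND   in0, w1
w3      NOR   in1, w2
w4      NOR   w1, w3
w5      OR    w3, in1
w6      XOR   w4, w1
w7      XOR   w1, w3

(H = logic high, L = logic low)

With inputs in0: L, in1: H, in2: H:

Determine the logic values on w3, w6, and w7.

w3 = L; w6 = H; w7 = L

w1 = in2 NOR in1 = H NOR H = L
w2 = in0 AND w1 = L AND L = L
w3 = in1 NOR w2 = H NOR L = L
w4 = w1 NOR w3 = L NOR L = H
w6 = w4 XOR w1 = H XOR L = H
w7 = w1 XOR w3 = L XOR L = L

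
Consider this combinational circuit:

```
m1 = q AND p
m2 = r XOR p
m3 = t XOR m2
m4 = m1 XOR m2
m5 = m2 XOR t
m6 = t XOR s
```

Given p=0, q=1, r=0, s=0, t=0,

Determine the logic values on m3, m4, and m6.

m1 = q AND p = 1 AND 0 = 0
m2 = r XOR p = 0 XOR 0 = 0
m3 = t XOR m2 = 0 XOR 0 = 0
m4 = m1 XOR m2 = 0 XOR 0 = 0
m6 = t XOR s = 0 XOR 0 = 0

m3 = 0, m4 = 0, m6 = 0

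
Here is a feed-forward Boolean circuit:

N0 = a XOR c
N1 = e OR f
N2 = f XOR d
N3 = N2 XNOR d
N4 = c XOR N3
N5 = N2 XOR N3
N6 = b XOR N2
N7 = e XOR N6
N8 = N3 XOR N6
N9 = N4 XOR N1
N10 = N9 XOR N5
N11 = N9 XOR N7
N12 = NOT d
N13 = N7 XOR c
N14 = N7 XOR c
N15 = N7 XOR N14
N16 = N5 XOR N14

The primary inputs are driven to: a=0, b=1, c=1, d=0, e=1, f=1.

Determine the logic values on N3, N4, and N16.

N3 = 0; N4 = 1; N16 = 1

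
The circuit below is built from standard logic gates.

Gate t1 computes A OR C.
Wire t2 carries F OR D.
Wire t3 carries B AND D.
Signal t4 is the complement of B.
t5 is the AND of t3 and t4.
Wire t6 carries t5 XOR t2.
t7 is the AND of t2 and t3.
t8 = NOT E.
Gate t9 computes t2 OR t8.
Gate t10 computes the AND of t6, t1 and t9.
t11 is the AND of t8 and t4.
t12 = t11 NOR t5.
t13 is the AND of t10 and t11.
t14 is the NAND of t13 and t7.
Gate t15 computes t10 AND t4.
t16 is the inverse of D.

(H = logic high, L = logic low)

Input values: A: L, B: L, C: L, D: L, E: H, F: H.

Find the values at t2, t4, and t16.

t2 = H  t4 = H  t16 = H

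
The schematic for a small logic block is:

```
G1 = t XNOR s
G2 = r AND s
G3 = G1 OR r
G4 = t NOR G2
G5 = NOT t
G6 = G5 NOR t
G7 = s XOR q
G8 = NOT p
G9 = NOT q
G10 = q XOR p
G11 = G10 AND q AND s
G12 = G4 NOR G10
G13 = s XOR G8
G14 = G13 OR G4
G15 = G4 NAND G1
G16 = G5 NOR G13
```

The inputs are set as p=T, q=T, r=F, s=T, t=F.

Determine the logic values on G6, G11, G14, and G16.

G2 = r AND s = F AND T = F
G4 = t NOR G2 = F NOR F = T
G5 = NOT t = NOT F = T
G6 = G5 NOR t = T NOR F = F
G8 = NOT p = NOT T = F
G10 = q XOR p = T XOR T = F
G11 = G10 AND q AND s = F AND T AND T = F
G13 = s XOR G8 = T XOR F = T
G14 = G13 OR G4 = T OR T = T
G16 = G5 NOR G13 = T NOR T = F

G6 = F, G11 = F, G14 = T, G16 = F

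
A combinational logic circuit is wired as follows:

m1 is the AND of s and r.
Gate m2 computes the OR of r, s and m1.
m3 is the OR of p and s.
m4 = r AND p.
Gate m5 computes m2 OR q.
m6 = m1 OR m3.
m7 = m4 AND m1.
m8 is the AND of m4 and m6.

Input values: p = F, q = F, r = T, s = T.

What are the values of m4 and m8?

m4 = F; m8 = F

m1 = s AND r = T AND T = T
m3 = p OR s = F OR T = T
m4 = r AND p = T AND F = F
m6 = m1 OR m3 = T OR T = T
m8 = m4 AND m6 = F AND T = F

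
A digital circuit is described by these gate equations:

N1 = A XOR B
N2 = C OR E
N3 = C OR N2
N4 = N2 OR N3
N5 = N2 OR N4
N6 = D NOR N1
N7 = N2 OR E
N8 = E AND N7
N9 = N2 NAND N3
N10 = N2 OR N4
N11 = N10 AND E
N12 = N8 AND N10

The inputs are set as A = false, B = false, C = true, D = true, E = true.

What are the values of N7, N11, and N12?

N2 = C OR E = true OR true = true
N3 = C OR N2 = true OR true = true
N4 = N2 OR N3 = true OR true = true
N7 = N2 OR E = true OR true = true
N8 = E AND N7 = true AND true = true
N10 = N2 OR N4 = true OR true = true
N11 = N10 AND E = true AND true = true
N12 = N8 AND N10 = true AND true = true

N7 = true; N11 = true; N12 = true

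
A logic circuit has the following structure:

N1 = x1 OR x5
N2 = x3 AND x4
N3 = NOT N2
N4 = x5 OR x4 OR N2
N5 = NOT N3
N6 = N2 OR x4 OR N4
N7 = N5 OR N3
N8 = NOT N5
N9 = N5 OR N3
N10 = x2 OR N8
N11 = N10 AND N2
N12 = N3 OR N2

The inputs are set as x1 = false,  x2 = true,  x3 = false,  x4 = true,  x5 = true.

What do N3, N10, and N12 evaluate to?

N3 = true, N10 = true, N12 = true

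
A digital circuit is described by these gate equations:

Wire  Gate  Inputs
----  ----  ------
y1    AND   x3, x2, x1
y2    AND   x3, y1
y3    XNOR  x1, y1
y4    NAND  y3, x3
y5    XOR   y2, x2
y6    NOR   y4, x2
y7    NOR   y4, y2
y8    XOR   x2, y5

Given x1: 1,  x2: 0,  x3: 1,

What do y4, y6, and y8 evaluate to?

y4 = 1; y6 = 0; y8 = 0

y1 = x3 AND x2 AND x1 = 1 AND 0 AND 1 = 0
y2 = x3 AND y1 = 1 AND 0 = 0
y3 = x1 XNOR y1 = 1 XNOR 0 = 0
y4 = y3 NAND x3 = 0 NAND 1 = 1
y5 = y2 XOR x2 = 0 XOR 0 = 0
y6 = y4 NOR x2 = 1 NOR 0 = 0
y8 = x2 XOR y5 = 0 XOR 0 = 0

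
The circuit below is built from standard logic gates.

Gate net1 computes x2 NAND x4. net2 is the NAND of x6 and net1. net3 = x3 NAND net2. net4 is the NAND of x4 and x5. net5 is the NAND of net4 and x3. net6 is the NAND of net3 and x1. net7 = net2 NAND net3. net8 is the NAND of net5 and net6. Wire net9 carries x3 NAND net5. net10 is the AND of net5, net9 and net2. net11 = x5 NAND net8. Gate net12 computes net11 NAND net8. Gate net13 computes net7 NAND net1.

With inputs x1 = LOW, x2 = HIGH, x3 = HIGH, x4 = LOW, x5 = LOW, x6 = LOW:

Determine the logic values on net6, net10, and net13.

net6 = HIGH, net10 = LOW, net13 = LOW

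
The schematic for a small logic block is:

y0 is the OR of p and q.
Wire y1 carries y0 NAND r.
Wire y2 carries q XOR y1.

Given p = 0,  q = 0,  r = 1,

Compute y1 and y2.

y0 = p OR q = 0 OR 0 = 0
y1 = y0 NAND r = 0 NAND 1 = 1
y2 = q XOR y1 = 0 XOR 1 = 1

y1 = 1  y2 = 1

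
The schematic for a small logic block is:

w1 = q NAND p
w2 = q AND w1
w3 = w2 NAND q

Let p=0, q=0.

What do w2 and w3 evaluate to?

w2 = 0, w3 = 1

w1 = q NAND p = 0 NAND 0 = 1
w2 = q AND w1 = 0 AND 1 = 0
w3 = w2 NAND q = 0 NAND 0 = 1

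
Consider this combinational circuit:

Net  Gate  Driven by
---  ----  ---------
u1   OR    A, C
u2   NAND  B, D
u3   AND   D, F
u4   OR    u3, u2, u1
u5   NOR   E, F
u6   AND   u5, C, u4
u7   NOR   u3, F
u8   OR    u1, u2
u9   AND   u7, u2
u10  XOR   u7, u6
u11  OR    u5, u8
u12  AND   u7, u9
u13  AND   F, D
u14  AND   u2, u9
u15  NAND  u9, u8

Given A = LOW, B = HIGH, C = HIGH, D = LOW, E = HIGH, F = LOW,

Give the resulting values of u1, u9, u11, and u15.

u1 = HIGH  u9 = HIGH  u11 = HIGH  u15 = LOW

u1 = A OR C = LOW OR HIGH = HIGH
u2 = B NAND D = HIGH NAND LOW = HIGH
u3 = D AND F = LOW AND LOW = LOW
u5 = E NOR F = HIGH NOR LOW = LOW
u7 = u3 NOR F = LOW NOR LOW = HIGH
u8 = u1 OR u2 = HIGH OR HIGH = HIGH
u9 = u7 AND u2 = HIGH AND HIGH = HIGH
u11 = u5 OR u8 = LOW OR HIGH = HIGH
u15 = u9 NAND u8 = HIGH NAND HIGH = LOW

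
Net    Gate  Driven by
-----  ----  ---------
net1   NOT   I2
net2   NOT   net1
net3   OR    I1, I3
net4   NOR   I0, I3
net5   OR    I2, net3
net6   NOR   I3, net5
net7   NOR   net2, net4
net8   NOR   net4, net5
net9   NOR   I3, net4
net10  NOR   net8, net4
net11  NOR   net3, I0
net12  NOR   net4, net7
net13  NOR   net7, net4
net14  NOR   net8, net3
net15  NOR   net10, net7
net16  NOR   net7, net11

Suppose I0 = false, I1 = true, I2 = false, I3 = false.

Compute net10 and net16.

net10 = false  net16 = true

net1 = NOT I2 = NOT false = true
net2 = NOT net1 = NOT true = false
net3 = I1 OR I3 = true OR false = true
net4 = I0 NOR I3 = false NOR false = true
net5 = I2 OR net3 = false OR true = true
net7 = net2 NOR net4 = false NOR true = false
net8 = net4 NOR net5 = true NOR true = false
net10 = net8 NOR net4 = false NOR true = false
net11 = net3 NOR I0 = true NOR false = false
net16 = net7 NOR net11 = false NOR false = true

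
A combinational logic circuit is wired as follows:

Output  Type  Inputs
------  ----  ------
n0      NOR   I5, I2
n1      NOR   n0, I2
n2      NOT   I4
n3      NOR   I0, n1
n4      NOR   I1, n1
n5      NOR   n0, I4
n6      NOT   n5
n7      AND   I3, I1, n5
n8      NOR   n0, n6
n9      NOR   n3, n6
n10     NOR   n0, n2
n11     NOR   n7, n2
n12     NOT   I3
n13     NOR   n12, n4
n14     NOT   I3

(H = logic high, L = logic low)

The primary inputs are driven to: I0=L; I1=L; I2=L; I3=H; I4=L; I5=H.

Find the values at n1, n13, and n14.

n1 = H; n13 = H; n14 = L

n0 = I5 NOR I2 = H NOR L = L
n1 = n0 NOR I2 = L NOR L = H
n4 = I1 NOR n1 = L NOR H = L
n12 = NOT I3 = NOT H = L
n13 = n12 NOR n4 = L NOR L = H
n14 = NOT I3 = NOT H = L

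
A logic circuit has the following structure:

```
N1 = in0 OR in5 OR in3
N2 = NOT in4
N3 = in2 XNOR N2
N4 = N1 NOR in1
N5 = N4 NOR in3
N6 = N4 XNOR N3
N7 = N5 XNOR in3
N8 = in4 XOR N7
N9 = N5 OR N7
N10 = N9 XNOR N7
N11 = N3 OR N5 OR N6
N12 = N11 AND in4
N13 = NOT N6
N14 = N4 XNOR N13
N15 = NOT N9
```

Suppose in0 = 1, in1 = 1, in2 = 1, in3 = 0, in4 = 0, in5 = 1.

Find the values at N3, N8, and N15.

N3 = 1  N8 = 0  N15 = 0

N1 = in0 OR in5 OR in3 = 1 OR 1 OR 0 = 1
N2 = NOT in4 = NOT 0 = 1
N3 = in2 XNOR N2 = 1 XNOR 1 = 1
N4 = N1 NOR in1 = 1 NOR 1 = 0
N5 = N4 NOR in3 = 0 NOR 0 = 1
N7 = N5 XNOR in3 = 1 XNOR 0 = 0
N8 = in4 XOR N7 = 0 XOR 0 = 0
N9 = N5 OR N7 = 1 OR 0 = 1
N15 = NOT N9 = NOT 1 = 0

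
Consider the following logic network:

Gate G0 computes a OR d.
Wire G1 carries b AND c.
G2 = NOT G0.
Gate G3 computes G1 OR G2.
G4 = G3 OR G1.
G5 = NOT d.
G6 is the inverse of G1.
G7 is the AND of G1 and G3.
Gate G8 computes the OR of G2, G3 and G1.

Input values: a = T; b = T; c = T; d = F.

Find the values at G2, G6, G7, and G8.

G0 = a OR d = T OR F = T
G1 = b AND c = T AND T = T
G2 = NOT G0 = NOT T = F
G3 = G1 OR G2 = T OR F = T
G6 = NOT G1 = NOT T = F
G7 = G1 AND G3 = T AND T = T
G8 = G2 OR G3 OR G1 = F OR T OR T = T

G2 = F; G6 = F; G7 = T; G8 = T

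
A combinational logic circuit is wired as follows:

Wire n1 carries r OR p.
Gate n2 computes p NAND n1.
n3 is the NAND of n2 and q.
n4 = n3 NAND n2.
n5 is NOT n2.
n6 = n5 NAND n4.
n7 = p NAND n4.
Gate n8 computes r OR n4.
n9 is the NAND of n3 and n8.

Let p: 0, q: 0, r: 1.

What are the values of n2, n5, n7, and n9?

n1 = r OR p = 1 OR 0 = 1
n2 = p NAND n1 = 0 NAND 1 = 1
n3 = n2 NAND q = 1 NAND 0 = 1
n4 = n3 NAND n2 = 1 NAND 1 = 0
n5 = NOT n2 = NOT 1 = 0
n7 = p NAND n4 = 0 NAND 0 = 1
n8 = r OR n4 = 1 OR 0 = 1
n9 = n3 NAND n8 = 1 NAND 1 = 0

n2 = 1, n5 = 0, n7 = 1, n9 = 0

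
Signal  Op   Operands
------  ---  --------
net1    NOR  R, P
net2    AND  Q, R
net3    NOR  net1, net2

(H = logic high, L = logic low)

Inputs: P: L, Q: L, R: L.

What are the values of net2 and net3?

net1 = R NOR P = L NOR L = H
net2 = Q AND R = L AND L = L
net3 = net1 NOR net2 = H NOR L = L

net2 = L; net3 = L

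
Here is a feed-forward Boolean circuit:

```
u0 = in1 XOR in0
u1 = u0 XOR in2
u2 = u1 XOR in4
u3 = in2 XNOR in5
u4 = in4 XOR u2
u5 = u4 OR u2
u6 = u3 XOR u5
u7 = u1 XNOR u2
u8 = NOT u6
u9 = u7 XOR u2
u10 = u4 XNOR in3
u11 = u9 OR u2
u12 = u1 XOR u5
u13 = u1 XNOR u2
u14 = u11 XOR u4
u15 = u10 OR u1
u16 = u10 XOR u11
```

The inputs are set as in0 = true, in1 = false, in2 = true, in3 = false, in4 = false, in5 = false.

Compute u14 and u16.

u0 = in1 XOR in0 = false XOR true = true
u1 = u0 XOR in2 = true XOR true = false
u2 = u1 XOR in4 = false XOR false = false
u4 = in4 XOR u2 = false XOR false = false
u7 = u1 XNOR u2 = false XNOR false = true
u9 = u7 XOR u2 = true XOR false = true
u10 = u4 XNOR in3 = false XNOR false = true
u11 = u9 OR u2 = true OR false = true
u14 = u11 XOR u4 = true XOR false = true
u16 = u10 XOR u11 = true XOR true = false

u14 = true, u16 = false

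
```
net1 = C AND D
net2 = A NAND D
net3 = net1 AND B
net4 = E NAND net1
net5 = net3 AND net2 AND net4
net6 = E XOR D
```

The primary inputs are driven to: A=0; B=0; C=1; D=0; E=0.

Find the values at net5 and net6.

net5 = 0; net6 = 0

net1 = C AND D = 1 AND 0 = 0
net2 = A NAND D = 0 NAND 0 = 1
net3 = net1 AND B = 0 AND 0 = 0
net4 = E NAND net1 = 0 NAND 0 = 1
net5 = net3 AND net2 AND net4 = 0 AND 1 AND 1 = 0
net6 = E XOR D = 0 XOR 0 = 0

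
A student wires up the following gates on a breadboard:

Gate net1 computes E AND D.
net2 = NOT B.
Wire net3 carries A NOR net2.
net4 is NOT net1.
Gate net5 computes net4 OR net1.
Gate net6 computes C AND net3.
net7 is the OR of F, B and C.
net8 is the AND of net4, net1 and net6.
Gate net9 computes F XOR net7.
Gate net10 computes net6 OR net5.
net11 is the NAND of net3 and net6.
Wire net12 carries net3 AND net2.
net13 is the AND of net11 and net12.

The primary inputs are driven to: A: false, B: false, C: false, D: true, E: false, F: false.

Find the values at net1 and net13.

net1 = E AND D = false AND true = false
net2 = NOT B = NOT false = true
net3 = A NOR net2 = false NOR true = false
net6 = C AND net3 = false AND false = false
net11 = net3 NAND net6 = false NAND false = true
net12 = net3 AND net2 = false AND true = false
net13 = net11 AND net12 = true AND false = false

net1 = false  net13 = false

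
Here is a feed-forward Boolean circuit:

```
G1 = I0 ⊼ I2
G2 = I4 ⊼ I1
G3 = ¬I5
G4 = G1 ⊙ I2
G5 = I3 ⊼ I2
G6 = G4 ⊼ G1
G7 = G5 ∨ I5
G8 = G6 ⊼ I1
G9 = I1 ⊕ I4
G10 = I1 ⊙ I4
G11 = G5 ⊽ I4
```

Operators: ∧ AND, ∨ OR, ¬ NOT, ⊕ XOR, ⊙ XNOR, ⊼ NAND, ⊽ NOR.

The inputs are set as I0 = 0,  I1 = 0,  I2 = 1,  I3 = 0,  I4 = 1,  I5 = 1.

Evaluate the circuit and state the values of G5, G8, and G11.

G1 = I0 NAND I2 = 0 NAND 1 = 1
G4 = G1 XNOR I2 = 1 XNOR 1 = 1
G5 = I3 NAND I2 = 0 NAND 1 = 1
G6 = G4 NAND G1 = 1 NAND 1 = 0
G8 = G6 NAND I1 = 0 NAND 0 = 1
G11 = G5 NOR I4 = 1 NOR 1 = 0

G5 = 1, G8 = 1, G11 = 0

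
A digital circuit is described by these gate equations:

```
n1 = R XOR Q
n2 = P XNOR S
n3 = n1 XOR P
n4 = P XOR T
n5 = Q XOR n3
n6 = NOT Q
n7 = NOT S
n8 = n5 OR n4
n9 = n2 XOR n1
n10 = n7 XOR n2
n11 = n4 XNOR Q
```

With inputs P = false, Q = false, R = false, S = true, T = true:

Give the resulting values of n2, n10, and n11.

n2 = P XNOR S = false XNOR true = false
n4 = P XOR T = false XOR true = true
n7 = NOT S = NOT true = false
n10 = n7 XOR n2 = false XOR false = false
n11 = n4 XNOR Q = true XNOR false = false

n2 = false, n10 = false, n11 = false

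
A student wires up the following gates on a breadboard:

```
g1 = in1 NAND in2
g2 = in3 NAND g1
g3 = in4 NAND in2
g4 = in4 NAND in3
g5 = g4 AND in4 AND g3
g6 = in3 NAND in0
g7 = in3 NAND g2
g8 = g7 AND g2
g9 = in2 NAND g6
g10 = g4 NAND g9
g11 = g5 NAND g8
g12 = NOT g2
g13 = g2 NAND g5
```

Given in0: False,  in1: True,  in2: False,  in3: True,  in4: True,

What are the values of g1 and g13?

g1 = in1 NAND in2 = True NAND False = True
g2 = in3 NAND g1 = True NAND True = False
g3 = in4 NAND in2 = True NAND False = True
g4 = in4 NAND in3 = True NAND True = False
g5 = g4 AND in4 AND g3 = False AND True AND True = False
g13 = g2 NAND g5 = False NAND False = True

g1 = True  g13 = True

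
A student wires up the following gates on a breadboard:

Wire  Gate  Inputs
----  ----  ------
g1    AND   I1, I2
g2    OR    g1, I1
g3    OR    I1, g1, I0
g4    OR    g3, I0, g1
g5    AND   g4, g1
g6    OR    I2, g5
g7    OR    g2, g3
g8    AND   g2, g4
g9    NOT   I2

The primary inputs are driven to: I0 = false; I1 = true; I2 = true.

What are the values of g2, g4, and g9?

g2 = true  g4 = true  g9 = false

g1 = I1 AND I2 = true AND true = true
g2 = g1 OR I1 = true OR true = true
g3 = I1 OR g1 OR I0 = true OR true OR false = true
g4 = g3 OR I0 OR g1 = true OR false OR true = true
g9 = NOT I2 = NOT true = false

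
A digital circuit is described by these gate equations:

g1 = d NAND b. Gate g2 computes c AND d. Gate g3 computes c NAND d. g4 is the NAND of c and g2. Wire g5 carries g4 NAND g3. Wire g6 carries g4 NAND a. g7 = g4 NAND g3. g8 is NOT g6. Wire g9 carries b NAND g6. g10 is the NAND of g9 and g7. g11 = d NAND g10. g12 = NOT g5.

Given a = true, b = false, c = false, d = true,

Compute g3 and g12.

g2 = c AND d = false AND true = false
g3 = c NAND d = false NAND true = true
g4 = c NAND g2 = false NAND false = true
g5 = g4 NAND g3 = true NAND true = false
g12 = NOT g5 = NOT false = true

g3 = true  g12 = true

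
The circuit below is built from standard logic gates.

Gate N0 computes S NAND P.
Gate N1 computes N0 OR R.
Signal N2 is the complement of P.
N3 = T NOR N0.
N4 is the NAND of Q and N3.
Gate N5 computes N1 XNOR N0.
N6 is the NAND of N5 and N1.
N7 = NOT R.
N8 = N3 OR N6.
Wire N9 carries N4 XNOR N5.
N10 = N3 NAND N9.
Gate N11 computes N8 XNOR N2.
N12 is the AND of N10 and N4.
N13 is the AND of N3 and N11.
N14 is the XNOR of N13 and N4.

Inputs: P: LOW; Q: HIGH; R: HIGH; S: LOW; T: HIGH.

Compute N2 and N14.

N2 = HIGH; N14 = LOW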